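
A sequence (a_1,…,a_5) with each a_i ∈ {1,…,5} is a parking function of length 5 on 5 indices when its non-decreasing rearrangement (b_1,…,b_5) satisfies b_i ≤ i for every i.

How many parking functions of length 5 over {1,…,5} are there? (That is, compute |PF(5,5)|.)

1296

Count = (5−5+1)·(5+1)^(5−1) = 1·1296 = 1296 [KW]
One tuple (3,4,1,4,2) → sorted (1,2,3,4,4): b_i ≤ i ∀i, a PF.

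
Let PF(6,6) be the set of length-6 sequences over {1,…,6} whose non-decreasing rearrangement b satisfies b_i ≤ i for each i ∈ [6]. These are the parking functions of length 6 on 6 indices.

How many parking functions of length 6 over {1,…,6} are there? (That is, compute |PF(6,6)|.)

16807

|PF| = (6+1−6)·(6+1)^{6−1} = 1×16807 = 16807 (Pollak)
E.g. (3,1,5,6,1,3) → sorted (1,1,3,3,5,6): b_i ≤ i ∀i, a PF.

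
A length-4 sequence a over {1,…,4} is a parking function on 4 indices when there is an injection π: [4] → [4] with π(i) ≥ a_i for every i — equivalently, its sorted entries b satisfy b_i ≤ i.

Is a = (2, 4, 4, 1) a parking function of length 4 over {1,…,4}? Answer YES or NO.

Sorted: b = (1, 2, 4, 4).
  b_1=1 ≤ 1
  b_2=2 ≤ 2
  b_3=4 > 3
  fails at i=3 ⇒ NO

NO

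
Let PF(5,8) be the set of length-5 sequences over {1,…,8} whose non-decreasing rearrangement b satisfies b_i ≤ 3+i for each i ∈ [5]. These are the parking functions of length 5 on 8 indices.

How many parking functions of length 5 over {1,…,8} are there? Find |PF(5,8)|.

26244

|PF(5,8)| = (8+1−5)·(8+1)^{5−1} = 4·6561 = 26244 [KW]
One tuple (6,3,4,6,8) → sorted (3,4,6,6,8): b_i ≤ 3+i ∀i, a PF.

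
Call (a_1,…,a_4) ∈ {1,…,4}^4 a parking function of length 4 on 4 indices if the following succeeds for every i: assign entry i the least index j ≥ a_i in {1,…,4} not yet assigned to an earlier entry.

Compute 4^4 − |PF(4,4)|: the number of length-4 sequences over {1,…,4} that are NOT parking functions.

131

#PF = (4−4+1)·(4+1)^(4−1) = 1 · 125 = 125 (Konheim–Weiss)
One tuple (4,2,4,4) → sorted (2,4,4,4): b_1=2>1, not a PF.
So 256 − 125 = 131 fail.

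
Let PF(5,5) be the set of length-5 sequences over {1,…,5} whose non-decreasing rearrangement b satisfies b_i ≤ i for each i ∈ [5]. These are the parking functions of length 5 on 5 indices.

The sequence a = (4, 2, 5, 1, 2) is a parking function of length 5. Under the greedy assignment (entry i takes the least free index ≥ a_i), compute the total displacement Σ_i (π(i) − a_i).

1

Σπ = 15 ({1..5} each once); Σa = 4+2+5+1+2 = 14; disp = 15−14 = 1.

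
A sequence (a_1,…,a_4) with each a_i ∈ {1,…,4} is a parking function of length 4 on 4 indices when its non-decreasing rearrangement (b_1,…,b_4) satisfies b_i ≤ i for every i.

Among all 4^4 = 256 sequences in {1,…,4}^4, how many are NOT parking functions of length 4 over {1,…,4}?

|PF(4,4)| = (4+1−4)·(4+1)^{4−1} = 1·125 = 125
One tuple (4,1,3,4) → sorted (1,3,4,4): b_2=3>2, not a PF.
So 256 − 125 = 131 fail.

131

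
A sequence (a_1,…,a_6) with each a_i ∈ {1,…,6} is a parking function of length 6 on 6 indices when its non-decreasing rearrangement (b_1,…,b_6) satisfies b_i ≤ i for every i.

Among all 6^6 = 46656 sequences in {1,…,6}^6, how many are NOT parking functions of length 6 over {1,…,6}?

29849

|PF(6,6)| = 1·7^5 = 1 · 16807 = 16807 [KW]
Check (4,2,4,3,6,5) → sorted (2,3,4,4,5,6): b_1=2>1, not a PF.
6^6 − 16807 = 46656 − 16807 = 29849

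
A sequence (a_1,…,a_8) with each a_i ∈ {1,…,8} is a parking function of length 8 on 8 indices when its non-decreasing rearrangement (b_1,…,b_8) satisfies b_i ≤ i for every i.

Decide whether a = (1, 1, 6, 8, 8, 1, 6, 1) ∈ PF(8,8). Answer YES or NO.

NO

Sorted: b = (1, 1, 1, 1, 6, 6, 8, 8).
  b_1=1 ≤ 1
  b_2=1 ≤ 2
  b_3=1 ≤ 3
  b_4=1 ≤ 4
  b_5=6 > 5
  fails at i=5 ⇒ NO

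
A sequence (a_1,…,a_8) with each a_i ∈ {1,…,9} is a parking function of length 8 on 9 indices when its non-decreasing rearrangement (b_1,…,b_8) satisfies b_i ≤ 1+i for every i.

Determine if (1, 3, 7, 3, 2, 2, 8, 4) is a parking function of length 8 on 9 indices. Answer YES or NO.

Order a: b = (1, 2, 2, 3, 3, 4, 7, 8).
  b_1=1 ≤ 2
  b_2=2 ≤ 3
  b_3=2 ≤ 4
  b_4=3 ≤ 5
  b_5=3 ≤ 6
  b_6=4 ≤ 7
  b_7=7 ≤ 8
  b_8=8 ≤ 9
All bounds hold ⇒ YES

YES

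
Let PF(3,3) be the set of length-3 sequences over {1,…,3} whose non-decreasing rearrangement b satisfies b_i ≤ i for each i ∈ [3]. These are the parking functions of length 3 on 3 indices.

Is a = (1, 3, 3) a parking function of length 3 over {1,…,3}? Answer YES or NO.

Sorted: b = (1, 3, 3).
  b_1=1 ≤ 1
  b_2=3 > 2
  fails at i=2 ⇒ NO

NO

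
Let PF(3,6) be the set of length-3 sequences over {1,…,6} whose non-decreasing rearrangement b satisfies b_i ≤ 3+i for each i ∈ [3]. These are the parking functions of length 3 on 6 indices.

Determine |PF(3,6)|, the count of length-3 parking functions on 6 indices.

196

|PF| = (6+1−3)·(6+1)^{3−1} = 4 · 49 = 196
Check (2,2,6) → sorted (2,2,6): b_i ≤ 3+i ∀i, a PF.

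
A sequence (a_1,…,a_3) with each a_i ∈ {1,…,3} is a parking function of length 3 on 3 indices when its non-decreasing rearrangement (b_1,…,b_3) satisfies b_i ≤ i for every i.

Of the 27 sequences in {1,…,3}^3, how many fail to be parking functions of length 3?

#PF = 1·4^2 = 1 · 16 = 16 [KW]
Example (3,3,3) → sorted (3,3,3): b_1=3>1, not a PF.
So 27 − 16 = 11 fail.

11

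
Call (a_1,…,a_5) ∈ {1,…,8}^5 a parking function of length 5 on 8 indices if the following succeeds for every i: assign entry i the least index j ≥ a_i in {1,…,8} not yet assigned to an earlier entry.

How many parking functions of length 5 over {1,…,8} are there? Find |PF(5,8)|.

Count = 4·9^4 = 4·6561 = 26244 (Pollak)
Example (3,5,1,2,7) → sorted (1,2,3,5,7): b_i ≤ 3+i ∀i, a PF.

26244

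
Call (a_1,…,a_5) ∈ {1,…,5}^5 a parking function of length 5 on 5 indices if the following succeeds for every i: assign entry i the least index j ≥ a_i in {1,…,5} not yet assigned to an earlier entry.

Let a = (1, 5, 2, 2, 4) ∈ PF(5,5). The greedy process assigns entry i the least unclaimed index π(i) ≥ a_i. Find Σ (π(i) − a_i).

Σπ = 15 ({1..5} each once); Σa = 1+5+2+2+4 = 14; disp = 15−14 = 1.

1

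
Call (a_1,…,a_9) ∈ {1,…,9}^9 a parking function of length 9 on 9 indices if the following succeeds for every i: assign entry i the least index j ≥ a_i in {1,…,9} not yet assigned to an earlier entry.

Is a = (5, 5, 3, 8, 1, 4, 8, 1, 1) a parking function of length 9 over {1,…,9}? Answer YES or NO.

Sorted: b = (1, 1, 1, 3, 4, 5, 5, 8, 8).
  b_1=1 ≤ 1
  b_2=1 ≤ 2
  b_3=1 ≤ 3
  b_4=3 ≤ 4
  b_5=4 ≤ 5
  b_6=5 ≤ 6
  b_7=5 ≤ 7
  b_8=8 ≤ 8
  b_9=8 ≤ 9
All bounds hold ⇒ YES

YES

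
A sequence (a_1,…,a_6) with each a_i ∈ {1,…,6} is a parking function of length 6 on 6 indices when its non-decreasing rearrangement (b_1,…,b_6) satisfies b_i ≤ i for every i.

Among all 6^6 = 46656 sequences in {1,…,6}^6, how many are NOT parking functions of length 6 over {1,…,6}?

|PF(6,6)| = (7−6)·7^(6−1) = 1·16807 = 16807 [KW]
Check (4,6,5,5,6,6) → sorted (4,5,5,6,6,6): b_1=4>1, not a PF.
Total 46656; non-PF = 46656−16807 = 29849

29849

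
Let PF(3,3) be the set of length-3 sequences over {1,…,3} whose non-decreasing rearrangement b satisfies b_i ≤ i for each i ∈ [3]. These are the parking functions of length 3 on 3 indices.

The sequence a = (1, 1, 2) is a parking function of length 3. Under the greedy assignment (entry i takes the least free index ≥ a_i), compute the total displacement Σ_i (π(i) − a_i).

2

Σπ(i) = 1+…+3 = 6; Σa = 1+1+2 = 4; disp = 6−4 = 2.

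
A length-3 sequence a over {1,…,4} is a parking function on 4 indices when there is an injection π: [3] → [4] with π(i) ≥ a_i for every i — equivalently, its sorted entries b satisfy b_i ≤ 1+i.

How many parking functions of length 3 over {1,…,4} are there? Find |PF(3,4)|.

Count = (4+1−3)·(4+1)^{3−1} = 2 · 25 = 50 (Konheim–Weiss)
E.g. (1,3,4) → sorted (1,3,4): b_i ≤ 1+i ∀i, a PF.

50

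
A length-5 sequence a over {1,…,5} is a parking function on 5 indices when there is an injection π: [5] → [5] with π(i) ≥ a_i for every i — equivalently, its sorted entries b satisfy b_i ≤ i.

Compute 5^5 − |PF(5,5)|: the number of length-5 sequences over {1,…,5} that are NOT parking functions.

1829

#PF = (6−5)·6^(5−1) = 1×1296 = 1296 (Konheim–Weiss)
E.g. (1,4,4,4,4) → sorted (1,4,4,4,4): b_2=4>2, not a PF.
Total 3125; non-PF = 3125−1296 = 1829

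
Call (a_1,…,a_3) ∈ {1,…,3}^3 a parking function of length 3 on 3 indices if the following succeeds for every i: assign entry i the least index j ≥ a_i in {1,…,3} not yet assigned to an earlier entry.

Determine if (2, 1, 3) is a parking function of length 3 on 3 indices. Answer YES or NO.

Sorted: b = (1, 2, 3).
  b_1=1 ≤ 1
  b_2=2 ≤ 2
  b_3=3 ≤ 3
All bounds hold ⇒ YES

YES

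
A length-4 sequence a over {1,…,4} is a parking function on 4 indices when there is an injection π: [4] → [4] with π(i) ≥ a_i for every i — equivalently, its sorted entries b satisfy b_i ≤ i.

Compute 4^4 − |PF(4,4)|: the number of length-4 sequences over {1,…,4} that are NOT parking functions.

131

|PF| = 1·5^3 = 1 · 125 = 125
Example (3,3,2,3) → sorted (2,3,3,3): b_1=2>1, not a PF.
4^4 − 125 = 256 − 125 = 131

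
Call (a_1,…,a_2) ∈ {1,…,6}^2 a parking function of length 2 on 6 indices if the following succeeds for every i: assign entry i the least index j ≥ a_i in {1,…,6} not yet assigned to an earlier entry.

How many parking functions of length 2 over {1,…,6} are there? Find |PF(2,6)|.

35

|PF(2,6)| = (6−2+1)·(6+1)^(2−1) = 5×7 = 35
Check (5,5) → sorted (5,5): b_i ≤ 4+i ∀i, a PF.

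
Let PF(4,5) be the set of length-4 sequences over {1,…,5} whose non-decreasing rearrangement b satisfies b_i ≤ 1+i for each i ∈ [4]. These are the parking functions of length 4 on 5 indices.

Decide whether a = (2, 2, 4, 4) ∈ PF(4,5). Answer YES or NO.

Order a: b = (2, 2, 4, 4).
  b_1=2 ≤ 2
  b_2=2 ≤ 3
  b_3=4 ≤ 4
  b_4=4 ≤ 5
All bounds hold ⇒ YES

YES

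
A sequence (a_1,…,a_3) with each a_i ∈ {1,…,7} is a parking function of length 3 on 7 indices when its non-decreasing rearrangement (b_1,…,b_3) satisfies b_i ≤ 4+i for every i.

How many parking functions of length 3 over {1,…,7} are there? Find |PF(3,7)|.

320

#PF = (7−3+1)·(7+1)^(3−1) = 5×64 = 320 (Konheim–Weiss)
One tuple (7,6,3) → sorted (3,6,7): b_i ≤ 4+i ∀i, a PF.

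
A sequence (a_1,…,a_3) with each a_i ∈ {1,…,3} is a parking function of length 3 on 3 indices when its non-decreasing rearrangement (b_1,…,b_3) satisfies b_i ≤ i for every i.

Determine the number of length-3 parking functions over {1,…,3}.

#PF = (4−3)·4^(3−1) = 1×16 = 16
One tuple (1,2,1) → sorted (1,1,2): b_i ≤ i ∀i, a PF.

16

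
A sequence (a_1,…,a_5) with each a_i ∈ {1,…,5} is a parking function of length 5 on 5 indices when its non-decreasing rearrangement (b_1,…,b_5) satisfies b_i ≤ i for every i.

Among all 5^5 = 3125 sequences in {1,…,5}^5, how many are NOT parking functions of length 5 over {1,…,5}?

1829

Count = (6−5)·6^(5−1) = 1×1296 = 1296 [KW]
E.g. (3,3,2,5,5) → sorted (2,3,3,5,5): b_1=2>1, not a PF.
5^5 − 1296 = 3125 − 1296 = 1829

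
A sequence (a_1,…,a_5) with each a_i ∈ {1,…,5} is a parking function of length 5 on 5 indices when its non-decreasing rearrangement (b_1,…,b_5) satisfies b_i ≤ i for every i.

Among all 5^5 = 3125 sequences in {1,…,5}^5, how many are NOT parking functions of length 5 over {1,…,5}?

|PF| = (5+1−5)·(5+1)^{5−1} = 1·1296 = 1296
Example (3,3,4,4,2) → sorted (2,3,3,4,4): b_1=2>1, not a PF.
So 3125 − 1296 = 1829 fail.

1829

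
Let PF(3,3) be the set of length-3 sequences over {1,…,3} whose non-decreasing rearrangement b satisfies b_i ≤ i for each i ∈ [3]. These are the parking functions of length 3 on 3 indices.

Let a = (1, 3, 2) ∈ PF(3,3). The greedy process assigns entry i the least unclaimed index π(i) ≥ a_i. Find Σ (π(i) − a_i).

Σπ = 3·4/2 = 6 (π permutes [3]); Σa = 1+3+2 = 6; disp = 6−6 = 0.

0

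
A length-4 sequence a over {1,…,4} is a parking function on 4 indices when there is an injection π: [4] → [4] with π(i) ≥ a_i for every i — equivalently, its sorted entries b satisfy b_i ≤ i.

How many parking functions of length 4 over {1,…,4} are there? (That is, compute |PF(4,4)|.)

125

|PF(4,4)| = (4+1−4)·(4+1)^{4−1} = 1 · 125 = 125 [KW]
One tuple (1,3,2,3) → sorted (1,2,3,3): b_i ≤ i ∀i, a PF.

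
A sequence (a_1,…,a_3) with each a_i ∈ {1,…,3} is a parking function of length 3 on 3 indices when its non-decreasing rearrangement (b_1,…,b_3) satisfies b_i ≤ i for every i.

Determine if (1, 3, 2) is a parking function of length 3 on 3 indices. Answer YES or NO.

Sorted: b = (1, 2, 3).
  b_1=1 ≤ 1
  b_2=2 ≤ 2
  b_3=3 ≤ 3
All bounds hold ⇒ YES

YES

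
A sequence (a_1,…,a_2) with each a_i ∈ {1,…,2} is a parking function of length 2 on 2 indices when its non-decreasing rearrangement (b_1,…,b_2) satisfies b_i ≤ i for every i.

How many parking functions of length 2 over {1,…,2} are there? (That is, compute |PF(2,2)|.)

Count = 1·3^1 = 1×3 = 3 [KW]
One tuple (1,1) → sorted (1,1): b_i ≤ i ∀i, a PF.

3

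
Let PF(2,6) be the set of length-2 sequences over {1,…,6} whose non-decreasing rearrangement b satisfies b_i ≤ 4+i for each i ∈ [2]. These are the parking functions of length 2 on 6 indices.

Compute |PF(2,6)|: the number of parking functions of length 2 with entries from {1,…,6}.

#PF = (6+1−2)·(6+1)^{2−1} = 5 · 7 = 35 [KW]
Example (5,5) → sorted (5,5): b_i ≤ 4+i ∀i, a PF.

35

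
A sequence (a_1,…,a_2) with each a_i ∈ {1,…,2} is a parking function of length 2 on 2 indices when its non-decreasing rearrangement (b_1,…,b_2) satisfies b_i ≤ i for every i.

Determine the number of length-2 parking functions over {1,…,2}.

3

|PF| = (2+1−2)·(2+1)^{2−1} = 1·3 = 3 [KW]
E.g. (1,1) → sorted (1,1): b_i ≤ i ∀i, a PF.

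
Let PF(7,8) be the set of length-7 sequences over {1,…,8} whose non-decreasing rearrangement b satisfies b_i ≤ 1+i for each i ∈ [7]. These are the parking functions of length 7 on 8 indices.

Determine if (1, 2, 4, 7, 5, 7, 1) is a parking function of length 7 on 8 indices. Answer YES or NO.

Sorted: b = (1, 1, 2, 4, 5, 7, 7).
  b_1=1 ≤ 2
  b_2=1 ≤ 3
  b_3=2 ≤ 4
  b_4=4 ≤ 5
  b_5=5 ≤ 6
  b_6=7 ≤ 7
  b_7=7 ≤ 8
All bounds hold ⇒ YES

YES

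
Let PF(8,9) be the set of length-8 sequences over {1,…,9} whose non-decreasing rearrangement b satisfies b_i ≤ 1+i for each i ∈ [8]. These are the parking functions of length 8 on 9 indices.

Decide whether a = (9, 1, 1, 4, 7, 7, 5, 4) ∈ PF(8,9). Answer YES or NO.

Order a: b = (1, 1, 4, 4, 5, 7, 7, 9).
  b_1=1 ≤ 2
  b_2=1 ≤ 3
  b_3=4 ≤ 4
  b_4=4 ≤ 5
  b_5=5 ≤ 6
  b_6=7 ≤ 7
  b_7=7 ≤ 8
  b_8=9 ≤ 9
All bounds hold ⇒ YES

YES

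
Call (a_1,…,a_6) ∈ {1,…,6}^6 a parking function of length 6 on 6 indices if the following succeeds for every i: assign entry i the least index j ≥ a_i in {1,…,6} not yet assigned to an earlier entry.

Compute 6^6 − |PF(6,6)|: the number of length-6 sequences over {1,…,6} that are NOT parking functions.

|PF(6,6)| = (7−6)·7^(6−1) = 1×16807 = 16807 (Konheim–Weiss)
Example (1,1,6,6,2,6) → sorted (1,1,2,6,6,6): b_4=6>4, not a PF.
So 46656 − 16807 = 29849 fail.

29849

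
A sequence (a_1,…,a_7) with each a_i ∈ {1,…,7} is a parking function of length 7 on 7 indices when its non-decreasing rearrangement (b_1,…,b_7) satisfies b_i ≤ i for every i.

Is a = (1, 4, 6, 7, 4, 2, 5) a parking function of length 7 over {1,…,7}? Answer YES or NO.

Order a: b = (1, 2, 4, 4, 5, 6, 7).
  b_1=1 ≤ 1
  b_2=2 ≤ 2
  b_3=4 > 3
  fails at i=3 ⇒ NO

NO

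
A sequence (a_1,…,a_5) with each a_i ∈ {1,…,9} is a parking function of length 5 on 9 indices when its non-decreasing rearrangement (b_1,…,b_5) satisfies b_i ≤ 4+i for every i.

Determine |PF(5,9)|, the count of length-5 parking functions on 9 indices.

#PF = 5·10^4 = 5·10000 = 50000 (Pollak)
E.g. (4,3,3,7,5) → sorted (3,3,4,5,7): b_i ≤ 4+i ∀i, a PF.

50000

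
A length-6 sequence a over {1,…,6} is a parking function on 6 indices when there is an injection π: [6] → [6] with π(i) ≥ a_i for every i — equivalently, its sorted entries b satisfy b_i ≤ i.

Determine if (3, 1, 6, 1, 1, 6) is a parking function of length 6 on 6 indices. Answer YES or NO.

Sorted: b = (1, 1, 1, 3, 6, 6).
  b_1=1 ≤ 1
  b_2=1 ≤ 2
  b_3=1 ≤ 3
  b_4=3 ≤ 4
  b_5=6 > 5
  fails at i=5 ⇒ NO

NO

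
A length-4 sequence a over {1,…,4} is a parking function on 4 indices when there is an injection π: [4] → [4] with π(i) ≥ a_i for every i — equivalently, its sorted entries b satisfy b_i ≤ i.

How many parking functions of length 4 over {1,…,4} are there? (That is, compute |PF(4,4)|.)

125

|PF(4,4)| = (5−4)·5^(4−1) = 1×125 = 125 [KW]
Example (1,1,4,1) → sorted (1,1,1,4): b_i ≤ i ∀i, a PF.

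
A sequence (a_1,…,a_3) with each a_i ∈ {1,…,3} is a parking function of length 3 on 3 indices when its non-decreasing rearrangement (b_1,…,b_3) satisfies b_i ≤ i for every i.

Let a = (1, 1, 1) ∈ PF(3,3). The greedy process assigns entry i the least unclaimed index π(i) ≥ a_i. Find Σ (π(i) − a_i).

3

Σπ(i) = 1+…+3 = 6; Σa = 1+1+1 = 3; disp = 6−3 = 3.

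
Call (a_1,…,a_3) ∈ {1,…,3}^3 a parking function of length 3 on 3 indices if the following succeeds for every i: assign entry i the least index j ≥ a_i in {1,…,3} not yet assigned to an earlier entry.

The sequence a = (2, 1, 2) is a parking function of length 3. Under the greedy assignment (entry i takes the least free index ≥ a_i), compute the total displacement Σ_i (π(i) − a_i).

Σπ = 6 ({1..3} each once); Σa = 2+1+2 = 5; disp = 6−5 = 1.

1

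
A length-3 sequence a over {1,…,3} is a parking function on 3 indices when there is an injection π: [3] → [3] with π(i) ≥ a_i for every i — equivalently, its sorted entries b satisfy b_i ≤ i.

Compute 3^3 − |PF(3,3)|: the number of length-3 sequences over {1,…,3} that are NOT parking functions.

11

Count = (4−3)·4^(3−1) = 1·16 = 16 [KW]
Check (3,2,3) → sorted (2,3,3): b_1=2>1, not a PF.
So 27 − 16 = 11 fail.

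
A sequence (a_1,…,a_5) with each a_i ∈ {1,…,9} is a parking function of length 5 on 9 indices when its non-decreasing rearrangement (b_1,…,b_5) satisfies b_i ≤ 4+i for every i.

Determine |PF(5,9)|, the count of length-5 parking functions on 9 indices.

50000

Count = (9+1−5)·(9+1)^{5−1} = 5·10000 = 50000 [KW]
Example (9,3,4,7,5) → sorted (3,4,5,7,9): b_i ≤ 4+i ∀i, a PF.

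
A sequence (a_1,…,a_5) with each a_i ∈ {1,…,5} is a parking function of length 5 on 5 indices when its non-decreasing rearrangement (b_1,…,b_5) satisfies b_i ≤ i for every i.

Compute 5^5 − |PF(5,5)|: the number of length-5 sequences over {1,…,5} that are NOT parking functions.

1829

|PF| = (6−5)·6^(5−1) = 1·1296 = 1296 (Konheim–Weiss)
Example (4,5,5,5,3) → sorted (3,4,5,5,5): b_1=3>1, not a PF.
So 3125 − 1296 = 1829 fail.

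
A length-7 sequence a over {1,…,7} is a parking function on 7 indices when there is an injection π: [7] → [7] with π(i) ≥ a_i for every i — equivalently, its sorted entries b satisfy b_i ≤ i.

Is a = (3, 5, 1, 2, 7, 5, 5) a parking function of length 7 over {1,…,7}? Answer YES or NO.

NO

Rearranged: b = (1, 2, 3, 5, 5, 5, 7).
  b_1=1 ≤ 1
  b_2=2 ≤ 2
  b_3=3 ≤ 3
  b_4=5 > 4
  fails at i=4 ⇒ NO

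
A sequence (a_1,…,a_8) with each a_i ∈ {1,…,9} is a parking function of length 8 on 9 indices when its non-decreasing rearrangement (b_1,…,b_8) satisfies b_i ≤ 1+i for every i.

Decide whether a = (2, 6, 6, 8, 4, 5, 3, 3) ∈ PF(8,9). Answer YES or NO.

YES

Sorted: b = (2, 3, 3, 4, 5, 6, 6, 8).
  b_1=2 ≤ 2
  b_2=3 ≤ 3
  b_3=3 ≤ 4
  b_4=4 ≤ 5
  b_5=5 ≤ 6
  b_6=6 ≤ 7
  b_7=6 ≤ 8
  b_8=8 ≤ 9
All bounds hold ⇒ YES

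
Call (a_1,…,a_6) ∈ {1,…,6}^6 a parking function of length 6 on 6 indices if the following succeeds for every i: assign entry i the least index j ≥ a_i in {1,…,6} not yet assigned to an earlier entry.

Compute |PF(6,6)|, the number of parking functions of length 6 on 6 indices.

16807

|PF| = (6−6+1)·(6+1)^(6−1) = 1 · 16807 = 16807 (Pollak)
Check (5,3,2,1,1,2) → sorted (1,1,2,2,3,5): b_i ≤ i ∀i, a PF.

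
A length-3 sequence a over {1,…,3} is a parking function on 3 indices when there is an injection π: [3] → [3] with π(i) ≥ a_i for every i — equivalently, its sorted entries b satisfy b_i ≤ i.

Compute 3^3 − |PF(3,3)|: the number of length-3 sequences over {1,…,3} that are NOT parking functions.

|PF(3,3)| = (3−3+1)·(3+1)^(3−1) = 1×16 = 16 [KW]
E.g. (2,3,3) → sorted (2,3,3): b_1=2>1, not a PF.
So 27 − 16 = 11 fail.

11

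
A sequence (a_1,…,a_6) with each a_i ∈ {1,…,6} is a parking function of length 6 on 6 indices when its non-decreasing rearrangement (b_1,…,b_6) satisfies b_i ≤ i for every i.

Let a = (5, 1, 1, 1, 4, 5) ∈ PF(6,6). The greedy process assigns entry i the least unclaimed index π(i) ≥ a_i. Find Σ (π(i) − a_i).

4

Σπ(i) = 1+…+6 = 21; Σa = 5+1+1+1+4+5 = 17; disp = 21−17 = 4.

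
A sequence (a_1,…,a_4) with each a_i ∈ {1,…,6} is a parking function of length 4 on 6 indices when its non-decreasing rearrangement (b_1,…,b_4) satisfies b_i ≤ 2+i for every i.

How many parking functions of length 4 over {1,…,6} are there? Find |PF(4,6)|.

1029

|PF| = (6−4+1)·(6+1)^(4−1) = 3×343 = 1029
Example (2,2,4,3) → sorted (2,2,3,4): b_i ≤ 2+i ∀i, a PF.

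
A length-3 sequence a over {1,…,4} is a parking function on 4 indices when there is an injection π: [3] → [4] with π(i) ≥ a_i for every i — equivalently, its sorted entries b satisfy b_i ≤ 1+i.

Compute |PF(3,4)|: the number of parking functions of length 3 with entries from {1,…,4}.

50

|PF(3,4)| = (5−3)·5^(3−1) = 2×25 = 50 (Konheim–Weiss)
Check (3,4,1) → sorted (1,3,4): b_i ≤ 1+i ∀i, a PF.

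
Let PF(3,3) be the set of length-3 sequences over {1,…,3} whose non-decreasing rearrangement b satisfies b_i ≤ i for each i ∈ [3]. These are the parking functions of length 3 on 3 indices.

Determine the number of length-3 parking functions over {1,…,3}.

Count = 1·4^2 = 1 · 16 = 16 (Konheim–Weiss)
One tuple (3,1,1) → sorted (1,1,3): b_i ≤ i ∀i, a PF.

16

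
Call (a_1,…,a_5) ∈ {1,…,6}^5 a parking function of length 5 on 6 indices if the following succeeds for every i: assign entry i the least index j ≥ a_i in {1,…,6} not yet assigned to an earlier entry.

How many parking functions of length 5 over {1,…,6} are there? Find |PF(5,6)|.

#PF = (6−5+1)·(6+1)^(5−1) = 2×2401 = 4802 (Pollak)
E.g. (1,2,6,2,5) → sorted (1,2,2,5,6): b_i ≤ 1+i ∀i, a PF.

4802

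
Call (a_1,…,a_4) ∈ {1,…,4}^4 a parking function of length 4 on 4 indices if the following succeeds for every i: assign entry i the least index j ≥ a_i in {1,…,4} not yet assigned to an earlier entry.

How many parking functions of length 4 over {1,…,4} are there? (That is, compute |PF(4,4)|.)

#PF = (4−4+1)·(4+1)^(4−1) = 1×125 = 125 [KW]
One tuple (1,4,1,1) → sorted (1,1,1,4): b_i ≤ i ∀i, a PF.

125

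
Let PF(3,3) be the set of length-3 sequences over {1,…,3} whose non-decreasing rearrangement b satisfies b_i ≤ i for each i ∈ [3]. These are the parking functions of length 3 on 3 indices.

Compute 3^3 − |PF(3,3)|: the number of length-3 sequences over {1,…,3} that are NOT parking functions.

11

Count = (3−3+1)·(3+1)^(3−1) = 1×16 = 16 (Konheim–Weiss)
E.g. (2,3,3) → sorted (2,3,3): b_1=2>1, not a PF.
3^3 − 16 = 27 − 16 = 11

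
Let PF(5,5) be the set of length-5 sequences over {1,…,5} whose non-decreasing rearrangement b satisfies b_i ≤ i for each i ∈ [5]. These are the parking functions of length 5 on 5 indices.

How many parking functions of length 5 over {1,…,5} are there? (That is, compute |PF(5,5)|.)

Count = (5−5+1)·(5+1)^(5−1) = 1 · 1296 = 1296 [KW]
One tuple (3,2,2,1,4) → sorted (1,2,2,3,4): b_i ≤ i ∀i, a PF.

1296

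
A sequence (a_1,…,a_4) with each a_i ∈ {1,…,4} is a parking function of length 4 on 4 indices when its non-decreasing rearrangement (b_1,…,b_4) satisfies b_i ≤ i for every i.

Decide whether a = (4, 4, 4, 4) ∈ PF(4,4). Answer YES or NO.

Rearranged: b = (4, 4, 4, 4).
  b_1=4 > 1
  fails at i=1 ⇒ NO

NO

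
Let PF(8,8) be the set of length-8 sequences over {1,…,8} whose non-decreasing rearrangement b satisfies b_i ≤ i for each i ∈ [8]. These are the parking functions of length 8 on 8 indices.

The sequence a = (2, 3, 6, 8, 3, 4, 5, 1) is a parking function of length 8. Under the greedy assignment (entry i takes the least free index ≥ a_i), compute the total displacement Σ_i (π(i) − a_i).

4

Σπ = 36 ({1..8} each once); Σa = 2+3+6+8+3+4+5+1 = 32; disp = 36−32 = 4.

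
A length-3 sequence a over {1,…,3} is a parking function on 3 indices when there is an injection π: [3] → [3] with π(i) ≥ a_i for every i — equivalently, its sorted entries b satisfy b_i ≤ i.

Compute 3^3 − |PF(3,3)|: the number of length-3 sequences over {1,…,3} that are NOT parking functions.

Count = 1·4^2 = 1·16 = 16 (Konheim–Weiss)
Example (2,3,3) → sorted (2,3,3): b_1=2>1, not a PF.
So 27 − 16 = 11 fail.

11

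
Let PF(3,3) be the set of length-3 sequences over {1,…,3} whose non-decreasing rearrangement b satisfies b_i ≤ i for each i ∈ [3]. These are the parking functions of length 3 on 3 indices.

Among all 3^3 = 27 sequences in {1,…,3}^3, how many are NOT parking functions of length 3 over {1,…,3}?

11

|PF| = (3−3+1)·(3+1)^(3−1) = 1×16 = 16 (Konheim–Weiss)
One tuple (3,3,1) → sorted (1,3,3): b_2=3>2, not a PF.
Total 27; non-PF = 27−16 = 11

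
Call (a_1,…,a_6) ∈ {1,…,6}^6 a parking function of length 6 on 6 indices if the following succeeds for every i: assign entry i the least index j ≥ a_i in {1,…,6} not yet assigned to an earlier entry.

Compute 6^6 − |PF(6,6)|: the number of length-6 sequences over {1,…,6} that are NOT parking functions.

29849

#PF = (6+1−6)·(6+1)^{6−1} = 1×16807 = 16807 (Konheim–Weiss)
One tuple (2,4,6,6,6,2) → sorted (2,2,4,6,6,6): b_1=2>1, not a PF.
So 46656 − 16807 = 29849 fail.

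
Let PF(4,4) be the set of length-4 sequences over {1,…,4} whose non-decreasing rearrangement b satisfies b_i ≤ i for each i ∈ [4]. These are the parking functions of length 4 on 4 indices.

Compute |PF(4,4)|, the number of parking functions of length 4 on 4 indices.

|PF(4,4)| = (5−4)·5^(4−1) = 1·125 = 125 (Konheim–Weiss)
Check (1,3,3,1) → sorted (1,1,3,3): b_i ≤ i ∀i, a PF.

125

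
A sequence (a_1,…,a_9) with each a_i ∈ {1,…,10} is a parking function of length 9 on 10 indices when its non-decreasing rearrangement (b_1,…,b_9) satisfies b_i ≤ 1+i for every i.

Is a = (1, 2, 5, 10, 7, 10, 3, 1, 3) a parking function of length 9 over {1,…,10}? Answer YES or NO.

NO

Order a: b = (1, 1, 2, 3, 3, 5, 7, 10, 10).
  b_1=1 ≤ 2
  b_2=1 ≤ 3
  b_3=2 ≤ 4
  b_4=3 ≤ 5
  b_5=3 ≤ 6
  b_6=5 ≤ 7
  b_7=7 ≤ 8
  b_8=10 > 9
  fails at i=8 ⇒ NO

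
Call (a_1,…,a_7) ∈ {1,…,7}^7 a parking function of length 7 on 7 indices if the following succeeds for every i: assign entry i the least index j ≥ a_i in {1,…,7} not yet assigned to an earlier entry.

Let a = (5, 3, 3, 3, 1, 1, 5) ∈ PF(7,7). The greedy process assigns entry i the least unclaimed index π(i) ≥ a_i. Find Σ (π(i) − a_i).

7

Σπ(i) = 1+…+7 = 28; Σa = 5+3+3+3+1+1+5 = 21; disp = 28−21 = 7.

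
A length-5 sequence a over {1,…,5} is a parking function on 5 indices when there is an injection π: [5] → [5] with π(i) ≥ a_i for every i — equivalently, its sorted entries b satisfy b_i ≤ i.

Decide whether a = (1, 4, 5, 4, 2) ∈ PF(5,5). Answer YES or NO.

NO

Rearranged: b = (1, 2, 4, 4, 5).
  b_1=1 ≤ 1
  b_2=2 ≤ 2
  b_3=4 > 3
  fails at i=3 ⇒ NO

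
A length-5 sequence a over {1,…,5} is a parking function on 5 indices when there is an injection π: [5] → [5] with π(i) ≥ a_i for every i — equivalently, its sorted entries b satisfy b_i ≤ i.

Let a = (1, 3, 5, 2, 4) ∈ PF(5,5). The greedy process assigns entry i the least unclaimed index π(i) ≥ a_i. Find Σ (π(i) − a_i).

Σπ = 15 ({1..5} each once); Σa = 1+3+5+2+4 = 15; disp = 15−15 = 0.

0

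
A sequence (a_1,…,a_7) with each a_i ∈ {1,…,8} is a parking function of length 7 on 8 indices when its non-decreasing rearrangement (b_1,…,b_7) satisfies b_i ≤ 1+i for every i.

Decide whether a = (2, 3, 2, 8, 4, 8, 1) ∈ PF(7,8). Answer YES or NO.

Rearranged: b = (1, 2, 2, 3, 4, 8, 8).
  b_1=1 ≤ 2
  b_2=2 ≤ 3
  b_3=2 ≤ 4
  b_4=3 ≤ 5
  b_5=4 ≤ 6
  b_6=8 > 7
  fails at i=6 ⇒ NO

NO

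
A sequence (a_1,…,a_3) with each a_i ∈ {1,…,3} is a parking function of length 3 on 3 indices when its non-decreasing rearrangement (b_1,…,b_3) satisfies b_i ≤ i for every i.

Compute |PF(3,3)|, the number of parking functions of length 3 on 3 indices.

16

|PF| = (3+1−3)·(3+1)^{3−1} = 1·16 = 16 [KW]
Check (3,1,1) → sorted (1,1,3): b_i ≤ i ∀i, a PF.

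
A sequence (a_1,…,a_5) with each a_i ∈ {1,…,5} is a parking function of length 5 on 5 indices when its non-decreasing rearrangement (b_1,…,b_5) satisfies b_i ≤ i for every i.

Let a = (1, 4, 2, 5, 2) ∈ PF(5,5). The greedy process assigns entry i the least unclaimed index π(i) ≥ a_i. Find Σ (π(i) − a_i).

Σπ(i) = 1+…+5 = 15; Σa = 1+4+2+5+2 = 14; disp = 15−14 = 1.

1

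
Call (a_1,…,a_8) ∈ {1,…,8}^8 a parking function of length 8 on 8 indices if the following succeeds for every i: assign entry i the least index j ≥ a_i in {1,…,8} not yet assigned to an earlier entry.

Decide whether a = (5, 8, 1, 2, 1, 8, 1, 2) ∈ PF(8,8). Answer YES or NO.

NO

Sorted: b = (1, 1, 1, 2, 2, 5, 8, 8).
  b_1=1 ≤ 1
  b_2=1 ≤ 2
  b_3=1 ≤ 3
  b_4=2 ≤ 4
  b_5=2 ≤ 5
  b_6=5 ≤ 6
  b_7=8 > 7
  fails at i=7 ⇒ NO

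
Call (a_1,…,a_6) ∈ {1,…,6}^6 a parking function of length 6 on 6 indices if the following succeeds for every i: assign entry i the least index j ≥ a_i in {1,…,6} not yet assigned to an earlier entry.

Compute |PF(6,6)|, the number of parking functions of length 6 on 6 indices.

16807

|PF(6,6)| = (6+1−6)·(6+1)^{6−1} = 1×16807 = 16807 [KW]
One tuple (3,6,1,1,4,1) → sorted (1,1,1,3,4,6): b_i ≤ i ∀i, a PF.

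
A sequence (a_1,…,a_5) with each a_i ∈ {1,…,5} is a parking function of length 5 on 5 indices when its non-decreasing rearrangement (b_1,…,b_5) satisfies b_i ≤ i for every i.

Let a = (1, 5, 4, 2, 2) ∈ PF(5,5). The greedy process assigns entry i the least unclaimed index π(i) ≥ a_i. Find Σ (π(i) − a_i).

1

Σπ = 5·6/2 = 15 (π permutes [5]); Σa = 1+5+4+2+2 = 14; disp = 15−14 = 1.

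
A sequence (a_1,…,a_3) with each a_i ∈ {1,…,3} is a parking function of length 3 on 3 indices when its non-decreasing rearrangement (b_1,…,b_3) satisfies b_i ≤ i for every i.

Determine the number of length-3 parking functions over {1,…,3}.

16

#PF = (4−3)·4^(3−1) = 1·16 = 16 (Konheim–Weiss)
Check (2,1,2) → sorted (1,2,2): b_i ≤ i ∀i, a PF.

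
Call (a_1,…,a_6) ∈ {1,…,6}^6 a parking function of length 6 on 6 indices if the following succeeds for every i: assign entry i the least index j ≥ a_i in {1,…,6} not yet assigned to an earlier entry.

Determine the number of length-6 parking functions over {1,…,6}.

|PF(6,6)| = (6+1−6)·(6+1)^{6−1} = 1×16807 = 16807 (Pollak)
One tuple (4,3,2,1,3,3) → sorted (1,2,3,3,3,4): b_i ≤ i ∀i, a PF.

16807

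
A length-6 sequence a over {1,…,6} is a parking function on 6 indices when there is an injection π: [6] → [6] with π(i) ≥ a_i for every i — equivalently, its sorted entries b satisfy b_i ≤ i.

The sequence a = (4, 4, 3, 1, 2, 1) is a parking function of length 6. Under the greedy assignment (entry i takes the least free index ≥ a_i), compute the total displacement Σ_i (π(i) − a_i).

Σπ = 6·7/2 = 21 (π permutes [6]); Σa = 4+4+3+1+2+1 = 15; disp = 21−15 = 6.

6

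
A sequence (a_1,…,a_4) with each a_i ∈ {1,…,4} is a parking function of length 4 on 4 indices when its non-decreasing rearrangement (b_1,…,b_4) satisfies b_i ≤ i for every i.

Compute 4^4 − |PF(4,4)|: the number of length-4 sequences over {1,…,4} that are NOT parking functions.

131

Count = (4−4+1)·(4+1)^(4−1) = 1×125 = 125 [KW]
One tuple (3,2,3,2) → sorted (2,2,3,3): b_1=2>1, not a PF.
Total 256; non-PF = 256−125 = 131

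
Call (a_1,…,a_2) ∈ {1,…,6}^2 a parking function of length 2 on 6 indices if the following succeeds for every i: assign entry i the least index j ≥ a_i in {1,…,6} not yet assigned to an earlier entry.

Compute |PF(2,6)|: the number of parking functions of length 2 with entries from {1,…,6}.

35

Count = (6−2+1)·(6+1)^(2−1) = 5×7 = 35
E.g. (1,2) → sorted (1,2): b_i ≤ 4+i ∀i, a PF.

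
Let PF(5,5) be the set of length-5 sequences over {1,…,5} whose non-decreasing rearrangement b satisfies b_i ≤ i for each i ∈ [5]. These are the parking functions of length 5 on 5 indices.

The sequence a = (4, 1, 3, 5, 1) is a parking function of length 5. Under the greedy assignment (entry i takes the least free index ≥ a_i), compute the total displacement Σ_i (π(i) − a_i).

1

Σπ = 15 ({1..5} each once); Σa = 4+1+3+5+1 = 14; disp = 15−14 = 1.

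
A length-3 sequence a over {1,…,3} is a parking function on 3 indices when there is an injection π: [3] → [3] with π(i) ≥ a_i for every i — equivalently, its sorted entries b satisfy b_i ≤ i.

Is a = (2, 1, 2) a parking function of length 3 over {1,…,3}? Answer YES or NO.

Rearranged: b = (1, 2, 2).
  b_1=1 ≤ 1
  b_2=2 ≤ 2
  b_3=2 ≤ 3
All bounds hold ⇒ YES

YES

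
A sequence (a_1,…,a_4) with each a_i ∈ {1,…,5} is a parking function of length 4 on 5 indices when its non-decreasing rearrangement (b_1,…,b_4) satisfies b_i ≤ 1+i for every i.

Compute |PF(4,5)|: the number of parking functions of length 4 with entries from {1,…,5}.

Count = (5+1−4)·(5+1)^{4−1} = 2×216 = 432 [KW]
Example (3,1,1,2) → sorted (1,1,2,3): b_i ≤ 1+i ∀i, a PF.

432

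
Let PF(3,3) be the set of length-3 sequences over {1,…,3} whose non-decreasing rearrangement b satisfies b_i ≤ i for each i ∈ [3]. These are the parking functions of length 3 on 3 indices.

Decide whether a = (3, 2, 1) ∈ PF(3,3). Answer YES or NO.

YES

Order a: b = (1, 2, 3).
  b_1=1 ≤ 1
  b_2=2 ≤ 2
  b_3=3 ≤ 3
All bounds hold ⇒ YES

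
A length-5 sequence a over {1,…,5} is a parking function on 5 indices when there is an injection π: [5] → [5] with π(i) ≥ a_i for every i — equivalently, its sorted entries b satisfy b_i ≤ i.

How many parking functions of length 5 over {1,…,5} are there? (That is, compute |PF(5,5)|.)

|PF| = (5+1−5)·(5+1)^{5−1} = 1 · 1296 = 1296
Check (3,1,2,5,1) → sorted (1,1,2,3,5): b_i ≤ i ∀i, a PF.

1296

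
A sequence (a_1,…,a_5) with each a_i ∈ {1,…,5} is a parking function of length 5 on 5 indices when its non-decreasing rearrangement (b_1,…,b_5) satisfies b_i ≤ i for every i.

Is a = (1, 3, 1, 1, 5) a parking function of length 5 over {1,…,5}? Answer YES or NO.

Sorted: b = (1, 1, 1, 3, 5).
  b_1=1 ≤ 1
  b_2=1 ≤ 2
  b_3=1 ≤ 3
  b_4=3 ≤ 4
  b_5=5 ≤ 5
All bounds hold ⇒ YES

YES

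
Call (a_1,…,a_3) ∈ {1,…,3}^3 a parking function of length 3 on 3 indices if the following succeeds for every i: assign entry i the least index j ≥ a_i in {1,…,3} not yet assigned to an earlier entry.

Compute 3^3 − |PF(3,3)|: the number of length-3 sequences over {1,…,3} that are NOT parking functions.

11

#PF = (3−3+1)·(3+1)^(3−1) = 1·16 = 16 (Pollak)
E.g. (3,3,2) → sorted (2,3,3): b_1=2>1, not a PF.
So 27 − 16 = 11 fail.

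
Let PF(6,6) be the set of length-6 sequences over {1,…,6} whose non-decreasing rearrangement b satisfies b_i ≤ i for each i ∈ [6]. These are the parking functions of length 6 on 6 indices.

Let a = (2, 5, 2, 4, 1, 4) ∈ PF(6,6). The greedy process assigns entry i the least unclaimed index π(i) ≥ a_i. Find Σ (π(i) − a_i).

3

Σπ(i) = 1+…+6 = 21; Σa = 2+5+2+4+1+4 = 18; disp = 21−18 = 3.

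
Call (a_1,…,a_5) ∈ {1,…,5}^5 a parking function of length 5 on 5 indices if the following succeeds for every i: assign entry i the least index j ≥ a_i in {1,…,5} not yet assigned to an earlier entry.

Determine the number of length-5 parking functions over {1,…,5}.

#PF = 1·6^4 = 1 · 1296 = 1296
One tuple (3,2,1,3,4) → sorted (1,2,3,3,4): b_i ≤ i ∀i, a PF.

1296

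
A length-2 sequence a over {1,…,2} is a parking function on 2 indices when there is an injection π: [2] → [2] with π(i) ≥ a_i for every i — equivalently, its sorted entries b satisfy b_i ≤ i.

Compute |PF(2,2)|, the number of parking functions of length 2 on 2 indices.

3

#PF = (2−2+1)·(2+1)^(2−1) = 1 · 3 = 3 (Pollak)
Check (1,2) → sorted (1,2): b_i ≤ i ∀i, a PF.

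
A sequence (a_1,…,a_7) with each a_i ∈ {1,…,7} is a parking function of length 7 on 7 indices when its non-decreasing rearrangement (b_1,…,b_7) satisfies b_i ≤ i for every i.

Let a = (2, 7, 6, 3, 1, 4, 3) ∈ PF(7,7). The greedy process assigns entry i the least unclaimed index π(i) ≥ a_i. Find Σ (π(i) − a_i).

Σπ = 7·8/2 = 28 (π permutes [7]); Σa = 2+7+6+3+1+4+3 = 26; disp = 28−26 = 2.

2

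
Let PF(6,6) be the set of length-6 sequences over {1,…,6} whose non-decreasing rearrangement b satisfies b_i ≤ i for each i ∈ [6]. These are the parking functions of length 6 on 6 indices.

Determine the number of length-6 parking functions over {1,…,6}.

|PF(6,6)| = 1·7^5 = 1×16807 = 16807 [KW]
Example (1,1,1,3,1,1) → sorted (1,1,1,1,1,3): b_i ≤ i ∀i, a PF.

16807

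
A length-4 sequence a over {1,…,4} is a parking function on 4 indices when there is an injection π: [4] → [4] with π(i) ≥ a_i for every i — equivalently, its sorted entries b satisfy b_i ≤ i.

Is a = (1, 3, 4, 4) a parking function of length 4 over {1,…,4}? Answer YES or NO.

Sorted: b = (1, 3, 4, 4).
  b_1=1 ≤ 1
  b_2=3 > 2
  fails at i=2 ⇒ NO

NO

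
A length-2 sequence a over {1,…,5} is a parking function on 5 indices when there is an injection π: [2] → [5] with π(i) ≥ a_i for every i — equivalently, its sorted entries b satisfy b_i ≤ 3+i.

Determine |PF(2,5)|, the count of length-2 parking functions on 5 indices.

24

|PF(2,5)| = 4·6^1 = 4·6 = 24 [KW]
One tuple (5,2) → sorted (2,5): b_i ≤ 3+i ∀i, a PF.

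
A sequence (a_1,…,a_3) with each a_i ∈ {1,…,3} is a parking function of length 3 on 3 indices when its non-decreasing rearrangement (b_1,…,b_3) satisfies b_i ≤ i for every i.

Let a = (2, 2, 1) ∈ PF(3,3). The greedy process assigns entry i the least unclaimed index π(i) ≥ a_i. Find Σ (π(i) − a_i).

Σπ(i) = 1+…+3 = 6; Σa = 2+2+1 = 5; disp = 6−5 = 1.

1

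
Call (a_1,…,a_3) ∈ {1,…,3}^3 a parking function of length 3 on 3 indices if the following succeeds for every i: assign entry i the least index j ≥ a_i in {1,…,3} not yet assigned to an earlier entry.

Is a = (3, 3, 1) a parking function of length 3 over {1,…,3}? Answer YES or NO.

Rearranged: b = (1, 3, 3).
  b_1=1 ≤ 1
  b_2=3 > 2
  fails at i=2 ⇒ NO

NO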